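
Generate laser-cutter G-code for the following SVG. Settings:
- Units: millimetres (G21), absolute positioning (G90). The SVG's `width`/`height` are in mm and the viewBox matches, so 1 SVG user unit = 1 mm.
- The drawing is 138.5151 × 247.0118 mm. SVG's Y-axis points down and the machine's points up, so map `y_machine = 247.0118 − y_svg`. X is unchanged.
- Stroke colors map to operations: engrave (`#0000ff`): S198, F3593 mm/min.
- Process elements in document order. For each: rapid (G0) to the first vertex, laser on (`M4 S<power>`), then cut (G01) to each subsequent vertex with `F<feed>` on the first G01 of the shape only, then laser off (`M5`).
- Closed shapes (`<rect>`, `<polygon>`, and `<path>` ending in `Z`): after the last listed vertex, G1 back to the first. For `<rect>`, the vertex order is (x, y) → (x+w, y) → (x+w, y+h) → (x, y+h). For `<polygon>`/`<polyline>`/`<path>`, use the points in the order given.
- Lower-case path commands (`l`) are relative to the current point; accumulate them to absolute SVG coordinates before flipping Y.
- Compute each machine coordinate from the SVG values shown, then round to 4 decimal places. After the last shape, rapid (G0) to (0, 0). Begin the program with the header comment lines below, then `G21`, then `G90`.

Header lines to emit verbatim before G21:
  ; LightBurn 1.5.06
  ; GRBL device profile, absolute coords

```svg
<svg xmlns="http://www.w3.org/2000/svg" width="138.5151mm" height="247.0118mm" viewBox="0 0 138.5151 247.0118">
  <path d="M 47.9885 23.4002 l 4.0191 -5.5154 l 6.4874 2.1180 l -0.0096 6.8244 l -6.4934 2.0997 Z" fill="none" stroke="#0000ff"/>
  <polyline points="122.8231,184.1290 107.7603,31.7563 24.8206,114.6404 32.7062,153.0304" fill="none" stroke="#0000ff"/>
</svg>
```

; LightBurn 1.5.06
; GRBL device profile, absolute coords
G21
G90
G0 X47.9885 Y223.6116
M4 S198
G01 X52.0076 Y229.1270 F3593
G01 X58.4950 Y227.0090
G01 X58.4854 Y220.1846
G01 X51.9920 Y218.0849
G01 X47.9885 Y223.6116
M5
G0 X122.8231 Y62.8828
M4 S198
G01 X107.7603 Y215.2555 F3593
G01 X24.8206 Y132.3714
G01 X32.7062 Y93.9814
M5
G0 X0.0000 Y0.0000

viewBox `0 0 138.5151 247.0118` with mm width/height → 1 unit = 1 mm. Flip: y_m = 247.0118 − y_svg.

**Shape 1** — `<path>` regular polygon, stroke `#0000ff` → engrave (S198, F3593). Machine vertices: (47.9885,223.6116) → (52.0076,229.1270) → (58.4950,227.0090) → (58.4854,220.1846) → (51.9920,218.0849) → (47.9885,223.6116). Closed: final G1 returns to the first vertex.

**Shape 2** — `<polyline>` open polyline, stroke `#0000ff` → engrave (S198, F3593). Machine vertices: (122.8231,62.8828) → (107.7603,215.2555) → (24.8206,132.3714) → (32.7062,93.9814). Open path.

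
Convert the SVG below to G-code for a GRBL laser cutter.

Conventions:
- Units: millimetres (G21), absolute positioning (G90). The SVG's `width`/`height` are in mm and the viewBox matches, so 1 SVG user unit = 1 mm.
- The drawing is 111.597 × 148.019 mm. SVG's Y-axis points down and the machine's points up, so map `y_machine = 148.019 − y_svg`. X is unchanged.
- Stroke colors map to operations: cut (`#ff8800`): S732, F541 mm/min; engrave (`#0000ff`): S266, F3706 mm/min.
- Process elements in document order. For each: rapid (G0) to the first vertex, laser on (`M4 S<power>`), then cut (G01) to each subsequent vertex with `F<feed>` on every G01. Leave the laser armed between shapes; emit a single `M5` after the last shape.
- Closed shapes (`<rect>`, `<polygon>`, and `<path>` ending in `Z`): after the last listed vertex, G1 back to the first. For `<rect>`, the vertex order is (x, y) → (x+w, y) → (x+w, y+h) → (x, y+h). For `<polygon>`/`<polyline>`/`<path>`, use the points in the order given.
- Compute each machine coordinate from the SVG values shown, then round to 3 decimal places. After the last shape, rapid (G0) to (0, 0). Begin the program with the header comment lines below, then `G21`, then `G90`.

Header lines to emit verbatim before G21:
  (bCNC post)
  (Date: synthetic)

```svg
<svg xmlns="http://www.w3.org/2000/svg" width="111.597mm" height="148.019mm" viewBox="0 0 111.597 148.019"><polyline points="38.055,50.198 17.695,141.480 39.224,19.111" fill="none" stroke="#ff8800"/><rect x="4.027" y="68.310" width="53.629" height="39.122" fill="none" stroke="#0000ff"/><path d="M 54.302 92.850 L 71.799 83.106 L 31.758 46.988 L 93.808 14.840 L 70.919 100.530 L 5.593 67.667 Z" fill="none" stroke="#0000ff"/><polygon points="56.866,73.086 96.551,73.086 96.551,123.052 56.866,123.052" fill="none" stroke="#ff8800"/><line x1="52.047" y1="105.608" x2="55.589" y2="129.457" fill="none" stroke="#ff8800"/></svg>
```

1 u = 1 mm; y_m = 148.019 − y.

[1] `<polyline>` open polyline, #ff8800→cut S732 F541: (38.055,97.821) → (17.695,6.539) → (39.224,128.908)

[2] `<rect>` rectangle, #0000ff→engrave S266 F3706: (4.027,79.709) → (57.656,79.709) → (57.656,40.587) → (4.027,40.587) → (4.027,79.709) (closed)

[3] `<path>` closed polygon, #0000ff→engrave S266 F3706: (54.302,55.169) → (71.799,64.913) → (31.758,101.031) → (93.808,133.179) → (70.919,47.489) → (5.593,80.352) → (54.302,55.169) (closed)

[4] `<polygon>` rectangle, #ff8800→cut S732 F541: (56.866,74.933) → (96.551,74.933) → (96.551,24.967) → (56.866,24.967) → (56.866,74.933) (closed)

[5] `<line>` line segment, #ff8800→cut S732 F541: (52.047,42.411) → (55.589,18.562)

(bCNC post)
(Date: synthetic)
G21
G90
G0 X38.055 Y97.821
M4 S732
G01 X17.695 Y6.539 F541
G01 X39.224 Y128.908 F541
G0 X4.027 Y79.709
M4 S266
G01 X57.656 Y79.709 F3706
G01 X57.656 Y40.587 F3706
G01 X4.027 Y40.587 F3706
G01 X4.027 Y79.709 F3706
G0 X54.302 Y55.169
M4 S266
G01 X71.799 Y64.913 F3706
G01 X31.758 Y101.031 F3706
G01 X93.808 Y133.179 F3706
G01 X70.919 Y47.489 F3706
G01 X5.593 Y80.352 F3706
G01 X54.302 Y55.169 F3706
G0 X56.866 Y74.933
M4 S732
G01 X96.551 Y74.933 F541
G01 X96.551 Y24.967 F541
G01 X56.866 Y24.967 F541
G01 X56.866 Y74.933 F541
G0 X52.047 Y42.411
M4 S732
G01 X55.589 Y18.562 F541
M5
G0 X0.000 Y0.000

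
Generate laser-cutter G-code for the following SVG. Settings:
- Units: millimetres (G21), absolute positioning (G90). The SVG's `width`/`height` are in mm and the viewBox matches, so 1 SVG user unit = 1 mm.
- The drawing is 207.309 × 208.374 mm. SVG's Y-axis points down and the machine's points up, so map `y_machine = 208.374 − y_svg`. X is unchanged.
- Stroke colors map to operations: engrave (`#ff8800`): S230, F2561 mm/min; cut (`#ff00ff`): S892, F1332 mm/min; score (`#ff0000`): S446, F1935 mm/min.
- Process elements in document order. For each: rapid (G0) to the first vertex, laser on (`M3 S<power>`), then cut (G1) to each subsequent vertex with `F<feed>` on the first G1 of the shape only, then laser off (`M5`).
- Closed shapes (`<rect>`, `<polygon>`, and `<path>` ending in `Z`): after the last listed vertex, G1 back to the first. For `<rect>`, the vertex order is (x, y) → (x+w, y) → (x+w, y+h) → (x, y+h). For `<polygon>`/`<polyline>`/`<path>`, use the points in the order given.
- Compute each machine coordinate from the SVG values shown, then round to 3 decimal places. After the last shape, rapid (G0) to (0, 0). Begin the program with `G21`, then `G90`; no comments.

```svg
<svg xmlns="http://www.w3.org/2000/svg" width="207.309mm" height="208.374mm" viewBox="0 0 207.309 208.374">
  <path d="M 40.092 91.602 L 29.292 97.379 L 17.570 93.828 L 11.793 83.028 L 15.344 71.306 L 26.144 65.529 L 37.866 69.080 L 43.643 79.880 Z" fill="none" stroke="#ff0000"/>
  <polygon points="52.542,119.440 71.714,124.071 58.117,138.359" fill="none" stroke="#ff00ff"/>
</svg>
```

G21
G90
G0 X40.092 Y116.772
M3 S446
G1 X29.292 Y110.995 F1935
G1 X17.570 Y114.546
G1 X11.793 Y125.346
G1 X15.344 Y137.068
G1 X26.144 Y142.845
G1 X37.866 Y139.294
G1 X43.643 Y128.494
G1 X40.092 Y116.772
M5
G0 X52.542 Y88.934
M3 S892
G1 X71.714 Y84.303 F1332
G1 X58.117 Y70.015
G1 X52.542 Y88.934
M5
G0 X0.000 Y0.000

1 u = 1 mm; y_m = 208.374 − y.

[1] `<path>` regular polygon, #ff0000→score S446 F1935: (40.092,116.772) → (29.292,110.995) → (17.570,114.546) → (11.793,125.346) → (15.344,137.068) → (26.144,142.845) → (37.866,139.294) → (43.643,128.494) → (40.092,116.772) (closed)

[2] `<polygon>` regular polygon, #ff00ff→cut S892 F1332: (52.542,88.934) → (71.714,84.303) → (58.117,70.015) → (52.542,88.934) (closed)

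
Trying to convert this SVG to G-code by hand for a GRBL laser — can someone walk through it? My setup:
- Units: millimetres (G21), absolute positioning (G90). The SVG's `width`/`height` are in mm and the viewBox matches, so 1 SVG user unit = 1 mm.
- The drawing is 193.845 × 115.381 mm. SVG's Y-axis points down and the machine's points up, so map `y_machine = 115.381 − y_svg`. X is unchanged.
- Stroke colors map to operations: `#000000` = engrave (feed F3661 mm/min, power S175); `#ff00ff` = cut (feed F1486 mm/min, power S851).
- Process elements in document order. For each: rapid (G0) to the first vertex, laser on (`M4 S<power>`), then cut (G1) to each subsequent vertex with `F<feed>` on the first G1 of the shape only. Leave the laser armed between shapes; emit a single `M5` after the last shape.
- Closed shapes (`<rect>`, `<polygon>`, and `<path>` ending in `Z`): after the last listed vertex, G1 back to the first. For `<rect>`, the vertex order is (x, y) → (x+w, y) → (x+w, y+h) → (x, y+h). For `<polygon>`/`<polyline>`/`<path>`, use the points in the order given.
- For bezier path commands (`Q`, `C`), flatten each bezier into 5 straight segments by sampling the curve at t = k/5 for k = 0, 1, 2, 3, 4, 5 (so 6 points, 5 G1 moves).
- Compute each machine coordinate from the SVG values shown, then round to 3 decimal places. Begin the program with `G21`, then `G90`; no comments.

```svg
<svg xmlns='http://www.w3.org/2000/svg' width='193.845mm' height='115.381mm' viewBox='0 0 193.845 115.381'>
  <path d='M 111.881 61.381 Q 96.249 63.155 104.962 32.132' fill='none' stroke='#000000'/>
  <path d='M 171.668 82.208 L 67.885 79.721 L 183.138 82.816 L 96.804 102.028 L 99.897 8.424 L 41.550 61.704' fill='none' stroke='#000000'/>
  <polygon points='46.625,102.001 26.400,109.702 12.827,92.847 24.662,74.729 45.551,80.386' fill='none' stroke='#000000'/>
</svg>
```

Since the viewBox matches the mm dimensions, user units are millimetres directly. The only transform is the Y-flip y_m = 115.381 − y_svg.

Shape 1 is a quadratic bezier drawn with `<path>`. Its stroke #000000 means engrave at S175, F3661. After flipping Y the toolpath is (111.881,54.000) → (106.602,54.602) → (103.271,57.828) → (101.887,63.678) → (102.451,72.152) → (104.962,83.249).

Shape 2 is a open polyline drawn with `<path>`. Its stroke #000000 means engrave at S175, F3661. After flipping Y the toolpath is (171.668,33.173) → (67.885,35.660) → (183.138,32.565) → (96.804,13.353) → (99.897,106.957) → (41.550,53.677).

Shape 3 is a regular polygon drawn with `<polygon>`. Its stroke #000000 means engrave at S175, F3661. After flipping Y the toolpath is (46.625,13.380) → (26.400,5.679) → (12.827,22.534) → (24.662,40.652) → (45.551,34.995) → (46.625,13.380), returning to the start.

G21
G90
G0 X111.881 Y54.000
M4 S175
G1 X106.602 Y54.602 F3661
G1 X103.271 Y57.828
G1 X101.887 Y63.678
G1 X102.451 Y72.152
G1 X104.962 Y83.249
G0 X171.668 Y33.173
M4 S175
G1 X67.885 Y35.660 F3661
G1 X183.138 Y32.565
G1 X96.804 Y13.353
G1 X99.897 Y106.957
G1 X41.550 Y53.677
G0 X46.625 Y13.380
M4 S175
G1 X26.400 Y5.679 F3661
G1 X12.827 Y22.534
G1 X24.662 Y40.652
G1 X45.551 Y34.995
G1 X46.625 Y13.380
M5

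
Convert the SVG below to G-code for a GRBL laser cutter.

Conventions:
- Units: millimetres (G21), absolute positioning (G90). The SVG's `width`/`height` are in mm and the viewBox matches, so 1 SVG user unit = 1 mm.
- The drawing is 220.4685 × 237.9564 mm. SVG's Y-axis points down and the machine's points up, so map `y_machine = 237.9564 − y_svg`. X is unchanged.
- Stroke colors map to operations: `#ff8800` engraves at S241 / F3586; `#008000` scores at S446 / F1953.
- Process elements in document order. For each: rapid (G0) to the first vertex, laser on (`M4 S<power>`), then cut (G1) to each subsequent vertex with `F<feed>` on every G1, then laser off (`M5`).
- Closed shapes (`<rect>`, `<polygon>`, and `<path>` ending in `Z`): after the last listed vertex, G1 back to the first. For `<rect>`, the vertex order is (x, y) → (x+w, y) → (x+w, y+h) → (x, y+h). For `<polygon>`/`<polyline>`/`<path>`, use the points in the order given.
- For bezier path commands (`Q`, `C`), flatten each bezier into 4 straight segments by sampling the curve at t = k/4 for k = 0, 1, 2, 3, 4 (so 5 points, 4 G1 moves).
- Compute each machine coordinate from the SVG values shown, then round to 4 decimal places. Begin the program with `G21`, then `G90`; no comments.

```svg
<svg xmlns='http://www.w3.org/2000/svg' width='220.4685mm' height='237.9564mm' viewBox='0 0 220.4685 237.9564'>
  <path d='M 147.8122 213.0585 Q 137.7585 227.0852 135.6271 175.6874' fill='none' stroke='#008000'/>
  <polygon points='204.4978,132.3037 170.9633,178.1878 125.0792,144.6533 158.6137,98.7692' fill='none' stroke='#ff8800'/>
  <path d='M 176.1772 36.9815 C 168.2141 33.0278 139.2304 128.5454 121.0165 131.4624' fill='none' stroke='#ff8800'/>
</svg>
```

1 u = 1 mm; y_m = 237.9564 − y.

[1] `<path>` quadratic bezier, #008000→score S446 F1953: (147.8122,24.8979) → (143.2805,21.9736) → (139.7391,27.2273) → (137.1879,40.6591) → (135.6271,62.2690)

[2] `<polygon>` regular polygon, #ff8800→engrave S241 F3586: (204.4978,105.6527) → (170.9633,59.7686) → (125.0792,93.3031) → (158.6137,139.1872) → (204.4978,105.6527) (closed)

[3] `<path>` cubic bezier, #ff8800→engrave S241 F3586: (176.1772,200.9749) → (166.7602,188.2904) → (152.4409,156.3110) → (136.1995,123.0432) → (121.0165,106.4940)

G21
G90
G0 X147.8122 Y24.8979
M4 S446
G1 X143.2805 Y21.9736 F1953
G1 X139.7391 Y27.2273 F1953
G1 X137.1879 Y40.6591 F1953
G1 X135.6271 Y62.2690 F1953
M5
G0 X204.4978 Y105.6527
M4 S241
G1 X170.9633 Y59.7686 F3586
G1 X125.0792 Y93.3031 F3586
G1 X158.6137 Y139.1872 F3586
G1 X204.4978 Y105.6527 F3586
M5
G0 X176.1772 Y200.9749
M4 S241
G1 X166.7602 Y188.2904 F3586
G1 X152.4409 Y156.3110 F3586
G1 X136.1995 Y123.0432 F3586
G1 X121.0165 Y106.4940 F3586
M5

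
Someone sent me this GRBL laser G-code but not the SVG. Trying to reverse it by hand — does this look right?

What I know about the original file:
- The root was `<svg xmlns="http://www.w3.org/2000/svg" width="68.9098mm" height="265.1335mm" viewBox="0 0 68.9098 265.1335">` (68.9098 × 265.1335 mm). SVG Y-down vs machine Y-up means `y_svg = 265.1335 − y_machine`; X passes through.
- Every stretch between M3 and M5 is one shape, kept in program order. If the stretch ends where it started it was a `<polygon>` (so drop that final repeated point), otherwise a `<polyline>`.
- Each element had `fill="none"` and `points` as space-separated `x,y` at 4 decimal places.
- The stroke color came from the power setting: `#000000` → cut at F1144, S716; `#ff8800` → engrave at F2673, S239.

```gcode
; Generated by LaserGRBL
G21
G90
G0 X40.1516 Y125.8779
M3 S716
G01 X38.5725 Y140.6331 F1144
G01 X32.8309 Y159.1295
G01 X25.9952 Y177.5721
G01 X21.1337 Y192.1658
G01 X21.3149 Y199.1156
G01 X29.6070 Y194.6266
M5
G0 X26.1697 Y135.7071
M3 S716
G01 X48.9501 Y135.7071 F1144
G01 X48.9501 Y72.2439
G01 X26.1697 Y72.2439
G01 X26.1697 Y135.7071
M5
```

<svg xmlns="http://www.w3.org/2000/svg" width="68.9098mm" height="265.1335mm" viewBox="0 0 68.9098 265.1335">
  <polyline points="40.1516,139.2556 38.5725,124.5004 32.8309,106.0040 25.9952,87.5614 21.1337,72.9677 21.3149,66.0179 29.6070,70.5069" fill="none" stroke="#000000"/>
  <polygon points="26.1697,129.4264 48.9501,129.4264 48.9501,192.8896 26.1697,192.8896" fill="none" stroke="#000000"/>
</svg>

Each laser-on run becomes one SVG element. Flip Y back into SVG space with y_svg = 265.1335 − y_machine. Every run uses S716, so all elements get stroke `#000000` (cut).

Run 1: The run is open, so emit a `<polyline>` with points (Y-flipped): 40.1516,139.2556 38.5725,124.5004 32.8309,106.0040 25.9952,87.5614 21.1337,72.9677 21.3149,66.0179 29.6070,70.5069.

Run 2: The run returns to its start, so emit a `<polygon>` with points (Y-flipped): 26.1697,129.4264 48.9501,129.4264 48.9501,192.8896 26.1697,192.8896.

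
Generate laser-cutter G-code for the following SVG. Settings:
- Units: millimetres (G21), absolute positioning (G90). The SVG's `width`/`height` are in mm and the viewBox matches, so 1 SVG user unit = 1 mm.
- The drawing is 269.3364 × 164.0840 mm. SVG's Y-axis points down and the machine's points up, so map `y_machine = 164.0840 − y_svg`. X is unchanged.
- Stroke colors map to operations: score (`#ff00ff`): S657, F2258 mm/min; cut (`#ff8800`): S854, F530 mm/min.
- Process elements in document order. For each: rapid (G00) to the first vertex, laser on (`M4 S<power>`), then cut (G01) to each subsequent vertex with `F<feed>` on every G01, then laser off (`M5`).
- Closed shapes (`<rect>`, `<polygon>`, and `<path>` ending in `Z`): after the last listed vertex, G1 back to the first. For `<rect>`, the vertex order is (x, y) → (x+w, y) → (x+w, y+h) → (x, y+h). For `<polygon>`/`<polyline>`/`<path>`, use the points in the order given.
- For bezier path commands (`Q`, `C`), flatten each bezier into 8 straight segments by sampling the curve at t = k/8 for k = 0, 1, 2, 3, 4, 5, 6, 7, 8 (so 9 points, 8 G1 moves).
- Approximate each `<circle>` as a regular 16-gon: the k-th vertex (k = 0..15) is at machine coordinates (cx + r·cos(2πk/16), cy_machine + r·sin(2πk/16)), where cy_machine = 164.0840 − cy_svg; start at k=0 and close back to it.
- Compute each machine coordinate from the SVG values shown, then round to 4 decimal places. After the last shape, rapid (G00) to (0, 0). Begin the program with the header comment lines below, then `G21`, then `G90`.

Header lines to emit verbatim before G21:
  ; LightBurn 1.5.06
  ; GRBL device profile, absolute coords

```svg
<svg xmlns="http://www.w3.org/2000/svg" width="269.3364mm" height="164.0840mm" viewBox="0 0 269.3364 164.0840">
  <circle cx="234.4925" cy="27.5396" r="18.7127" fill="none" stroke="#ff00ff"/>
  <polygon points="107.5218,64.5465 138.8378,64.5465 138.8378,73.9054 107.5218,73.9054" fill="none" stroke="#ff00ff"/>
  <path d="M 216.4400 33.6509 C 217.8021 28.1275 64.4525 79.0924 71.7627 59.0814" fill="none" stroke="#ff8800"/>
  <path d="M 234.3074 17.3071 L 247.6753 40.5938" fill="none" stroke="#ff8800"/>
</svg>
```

; LightBurn 1.5.06
; GRBL device profile, absolute coords
G21
G90
G00 X253.2052 Y136.5444
M4 S657
G01 X251.7808 Y143.7054 F2258
G01 X247.7244 Y149.7763 F2258
G01 X241.6535 Y153.8327 F2258
G01 X234.4925 Y155.2571 F2258
G01 X227.3315 Y153.8327 F2258
G01 X221.2606 Y149.7763 F2258
G01 X217.2042 Y143.7054 F2258
G01 X215.7798 Y136.5444 F2258
G01 X217.2042 Y129.3834 F2258
G01 X221.2606 Y123.3125 F2258
G01 X227.3315 Y119.2561 F2258
G01 X234.4925 Y117.8317 F2258
G01 X241.6535 Y119.2561 F2258
G01 X247.7244 Y123.3125 F2258
G01 X251.7808 Y129.3834 F2258
G01 X253.2052 Y136.5444 F2258
M5
G00 X107.5218 Y99.5375
M4 S657
G01 X138.8378 Y99.5375 F2258
G01 X138.8378 Y90.1786 F2258
G01 X107.5218 Y90.1786 F2258
G01 X107.5218 Y99.5375 F2258
M5
G00 X216.4400 Y130.4331
M4 S854
G01 X210.3146 Y130.1054 F530
G01 X193.3808 Y125.9757 F530
G01 X169.3343 Y119.5377 F530
G01 X141.8708 Y112.2850 F530
G01 X114.6862 Y105.7114 F530
G01 X91.4761 Y101.3107 F530
G01 X75.9363 Y100.5765 F530
G01 X71.7627 Y105.0026 F530
M5
G00 X234.3074 Y146.7769
M4 S854
G01 X247.6753 Y123.4902 F530
M5
G00 X0.0000 Y0.0000

Since the viewBox matches the mm dimensions, user units are millimetres directly. The only transform is the Y-flip y_m = 164.0840 − y_svg.

Shape 1 is a circle drawn with `<circle>`. Its stroke #ff00ff means score at S657, F2258. After flipping Y the toolpath is (253.2052,136.5444) → (251.7808,143.7054) → (247.7244,149.7763) → (241.6535,153.8327) → (234.4925,155.2571) → (227.3315,153.8327) → (221.2606,149.7763) → (217.2042,143.7054) → (215.7798,136.5444) → (217.2042,129.3834) → (221.2606,123.3125) → (227.3315,119.2561) → (234.4925,117.8317) → (241.6535,119.2561) → (247.7244,123.3125) → (251.7808,129.3834) → (253.2052,136.5444), returning to the start.

Shape 2 is a rectangle drawn with `<polygon>`. Its stroke #ff00ff means score at S657, F2258. After flipping Y the toolpath is (107.5218,99.5375) → (138.8378,99.5375) → (138.8378,90.1786) → (107.5218,90.1786) → (107.5218,99.5375), returning to the start.

Shape 3 is a cubic bezier drawn with `<path>`. Its stroke #ff8800 means cut at S854, F530. After flipping Y the toolpath is (216.4400,130.4331) → (210.3146,130.1054) → (193.3808,125.9757) → (169.3343,119.5377) → (141.8708,112.2850) → (114.6862,105.7114) → (91.4761,101.3107) → (75.9363,100.5765) → (71.7627,105.0026).

Shape 4 is a line segment drawn with `<path>`. Its stroke #ff8800 means cut at S854, F530. After flipping Y the toolpath is (234.3074,146.7769) → (247.6753,123.4902).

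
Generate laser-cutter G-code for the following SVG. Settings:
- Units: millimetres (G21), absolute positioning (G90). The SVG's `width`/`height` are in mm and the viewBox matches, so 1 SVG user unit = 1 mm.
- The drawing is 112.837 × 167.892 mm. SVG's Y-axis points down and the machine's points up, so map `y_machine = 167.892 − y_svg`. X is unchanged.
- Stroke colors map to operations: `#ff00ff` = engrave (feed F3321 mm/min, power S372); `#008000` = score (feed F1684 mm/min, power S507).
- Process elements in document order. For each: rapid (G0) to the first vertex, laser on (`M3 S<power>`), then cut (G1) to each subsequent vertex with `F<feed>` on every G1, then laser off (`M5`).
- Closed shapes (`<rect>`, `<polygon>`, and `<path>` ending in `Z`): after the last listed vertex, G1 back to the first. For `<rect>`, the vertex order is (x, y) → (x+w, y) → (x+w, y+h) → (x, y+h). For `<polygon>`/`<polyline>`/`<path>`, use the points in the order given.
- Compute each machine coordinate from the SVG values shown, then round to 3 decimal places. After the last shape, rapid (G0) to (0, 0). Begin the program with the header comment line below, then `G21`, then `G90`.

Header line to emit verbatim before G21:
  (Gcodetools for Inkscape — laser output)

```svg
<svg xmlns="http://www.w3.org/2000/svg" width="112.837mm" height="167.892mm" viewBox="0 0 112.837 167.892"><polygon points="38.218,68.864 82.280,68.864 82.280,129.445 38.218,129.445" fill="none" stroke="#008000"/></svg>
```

1 u = 1 mm; y_m = 167.892 − y.

[1] `<polygon>` rectangle, #008000→score S507 F1684: (38.218,99.028) → (82.280,99.028) → (82.280,38.447) → (38.218,38.447) → (38.218,99.028) (closed)

(Gcodetools for Inkscape — laser output)
G21
G90
G0 X38.218 Y99.028
M3 S507
G1 X82.280 Y99.028 F1684
G1 X82.280 Y38.447 F1684
G1 X38.218 Y38.447 F1684
G1 X38.218 Y99.028 F1684
M5
G0 X0.000 Y0.000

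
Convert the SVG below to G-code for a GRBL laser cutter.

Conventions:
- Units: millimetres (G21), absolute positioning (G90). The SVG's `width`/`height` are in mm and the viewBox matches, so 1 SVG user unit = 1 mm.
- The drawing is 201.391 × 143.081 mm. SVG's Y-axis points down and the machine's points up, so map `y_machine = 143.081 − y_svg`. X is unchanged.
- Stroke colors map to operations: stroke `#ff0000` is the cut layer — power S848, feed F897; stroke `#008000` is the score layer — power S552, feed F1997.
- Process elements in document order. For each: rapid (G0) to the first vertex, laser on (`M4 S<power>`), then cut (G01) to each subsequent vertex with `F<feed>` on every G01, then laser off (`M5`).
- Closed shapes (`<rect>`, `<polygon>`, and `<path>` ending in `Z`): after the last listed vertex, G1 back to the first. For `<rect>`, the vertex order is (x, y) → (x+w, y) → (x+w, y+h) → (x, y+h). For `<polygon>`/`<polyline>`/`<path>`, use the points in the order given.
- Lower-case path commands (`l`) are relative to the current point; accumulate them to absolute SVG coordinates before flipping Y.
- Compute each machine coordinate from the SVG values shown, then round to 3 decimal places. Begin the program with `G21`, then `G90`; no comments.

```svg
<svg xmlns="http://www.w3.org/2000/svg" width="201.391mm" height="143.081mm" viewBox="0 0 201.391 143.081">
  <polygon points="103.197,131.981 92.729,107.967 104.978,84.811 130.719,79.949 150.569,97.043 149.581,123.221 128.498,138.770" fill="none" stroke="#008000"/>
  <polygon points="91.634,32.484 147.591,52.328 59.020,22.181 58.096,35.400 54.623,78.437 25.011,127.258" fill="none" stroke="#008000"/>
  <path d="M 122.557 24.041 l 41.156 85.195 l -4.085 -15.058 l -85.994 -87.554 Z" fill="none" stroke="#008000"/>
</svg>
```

G21
G90
G0 X103.197 Y11.100
M4 S552
G01 X92.729 Y35.114 F1997
G01 X104.978 Y58.270 F1997
G01 X130.719 Y63.132 F1997
G01 X150.569 Y46.038 F1997
G01 X149.581 Y19.860 F1997
G01 X128.498 Y4.311 F1997
G01 X103.197 Y11.100 F1997
M5
G0 X91.634 Y110.597
M4 S552
G01 X147.591 Y90.753 F1997
G01 X59.020 Y120.900 F1997
G01 X58.096 Y107.681 F1997
G01 X54.623 Y64.644 F1997
G01 X25.011 Y15.823 F1997
G01 X91.634 Y110.597 F1997
M5
G0 X122.557 Y119.040
M4 S552
G01 X163.713 Y33.845 F1997
G01 X159.628 Y48.903 F1997
G01 X73.634 Y136.457 F1997
G01 X122.557 Y119.040 F1997
M5

Since the viewBox matches the mm dimensions, user units are millimetres directly. The only transform is the Y-flip y_m = 143.081 − y_svg.

Shape 1 is a regular polygon drawn with `<polygon>`. Its stroke #008000 means score at S552, F1997. After flipping Y the toolpath is (103.197,11.100) → (92.729,35.114) → (104.978,58.270) → (130.719,63.132) → (150.569,46.038) → (149.581,19.860) → (128.498,4.311) → (103.197,11.100), returning to the start.

Shape 2 is a closed polygon drawn with `<polygon>`. Its stroke #008000 means score at S552, F1997. After flipping Y the toolpath is (91.634,110.597) → (147.591,90.753) → (59.020,120.900) → (58.096,107.681) → (54.623,64.644) → (25.011,15.823) → (91.634,110.597), returning to the start.

Shape 3 is a closed polygon drawn with `<path>`. Its stroke #008000 means score at S552, F1997. After flipping Y the toolpath is (122.557,119.040) → (163.713,33.845) → (159.628,48.903) → (73.634,136.457) → (122.557,119.040), returning to the start.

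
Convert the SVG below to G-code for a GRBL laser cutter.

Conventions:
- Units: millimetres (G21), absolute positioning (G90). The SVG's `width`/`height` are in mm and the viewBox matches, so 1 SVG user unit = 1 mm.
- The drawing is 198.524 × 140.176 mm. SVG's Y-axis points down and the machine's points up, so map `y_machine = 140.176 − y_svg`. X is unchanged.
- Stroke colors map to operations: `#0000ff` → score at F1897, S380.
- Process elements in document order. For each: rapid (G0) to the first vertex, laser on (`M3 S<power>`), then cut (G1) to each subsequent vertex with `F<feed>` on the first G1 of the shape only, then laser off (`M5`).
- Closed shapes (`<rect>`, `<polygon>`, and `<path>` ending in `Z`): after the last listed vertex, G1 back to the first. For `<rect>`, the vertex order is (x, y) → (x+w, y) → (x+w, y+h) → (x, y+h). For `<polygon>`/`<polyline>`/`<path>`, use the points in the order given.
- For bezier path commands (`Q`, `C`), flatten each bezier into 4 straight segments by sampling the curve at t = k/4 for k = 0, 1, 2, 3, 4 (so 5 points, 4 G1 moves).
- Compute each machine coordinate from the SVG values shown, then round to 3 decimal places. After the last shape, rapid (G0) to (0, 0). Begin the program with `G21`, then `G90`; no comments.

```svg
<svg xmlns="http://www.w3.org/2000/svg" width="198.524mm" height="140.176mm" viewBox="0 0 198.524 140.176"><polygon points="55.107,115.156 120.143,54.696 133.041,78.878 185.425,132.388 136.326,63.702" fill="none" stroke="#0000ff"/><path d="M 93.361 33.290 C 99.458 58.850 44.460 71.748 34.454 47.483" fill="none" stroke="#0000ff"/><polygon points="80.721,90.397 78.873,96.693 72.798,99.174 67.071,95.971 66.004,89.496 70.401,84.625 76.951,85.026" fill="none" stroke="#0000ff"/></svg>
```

G21
G90
G0 X55.107 Y25.020
M3 S380
G1 X120.143 Y85.480 F1897
G1 X133.041 Y61.298
G1 X185.425 Y7.788
G1 X136.326 Y76.474
G1 X55.107 Y25.020
M5
G0 X93.361 Y106.886
M3 S380
G1 X88.136 Y90.473 F1897
G1 X69.946 Y81.105
G1 X48.737 Y81.079
G1 X34.454 Y92.693
M5
G0 X80.721 Y49.779
M3 S380
G1 X78.873 Y43.483 F1897
G1 X72.798 Y41.002
G1 X67.071 Y44.205
G1 X66.004 Y50.680
G1 X70.401 Y55.551
G1 X76.951 Y55.150
G1 X80.721 Y49.779
M5
G0 X0.000 Y0.000

Since the viewBox matches the mm dimensions, user units are millimetres directly. The only transform is the Y-flip y_m = 140.176 − y_svg.

Shape 1 is a closed polygon drawn with `<polygon>`. Its stroke #0000ff means score at S380, F1897. After flipping Y the toolpath is (55.107,25.020) → (120.143,85.480) → (133.041,61.298) → (185.425,7.788) → (136.326,76.474) → (55.107,25.020), returning to the start.

Shape 2 is a cubic bezier drawn with `<path>`. Its stroke #0000ff means score at S380, F1897. After flipping Y the toolpath is (93.361,106.886) → (88.136,90.473) → (69.946,81.105) → (48.737,81.079) → (34.454,92.693).

Shape 3 is a regular polygon drawn with `<polygon>`. Its stroke #0000ff means score at S380, F1897. After flipping Y the toolpath is (80.721,49.779) → (78.873,43.483) → (72.798,41.002) → (67.071,44.205) → (66.004,50.680) → (70.401,55.551) → (76.951,55.150) → (80.721,49.779), returning to the start.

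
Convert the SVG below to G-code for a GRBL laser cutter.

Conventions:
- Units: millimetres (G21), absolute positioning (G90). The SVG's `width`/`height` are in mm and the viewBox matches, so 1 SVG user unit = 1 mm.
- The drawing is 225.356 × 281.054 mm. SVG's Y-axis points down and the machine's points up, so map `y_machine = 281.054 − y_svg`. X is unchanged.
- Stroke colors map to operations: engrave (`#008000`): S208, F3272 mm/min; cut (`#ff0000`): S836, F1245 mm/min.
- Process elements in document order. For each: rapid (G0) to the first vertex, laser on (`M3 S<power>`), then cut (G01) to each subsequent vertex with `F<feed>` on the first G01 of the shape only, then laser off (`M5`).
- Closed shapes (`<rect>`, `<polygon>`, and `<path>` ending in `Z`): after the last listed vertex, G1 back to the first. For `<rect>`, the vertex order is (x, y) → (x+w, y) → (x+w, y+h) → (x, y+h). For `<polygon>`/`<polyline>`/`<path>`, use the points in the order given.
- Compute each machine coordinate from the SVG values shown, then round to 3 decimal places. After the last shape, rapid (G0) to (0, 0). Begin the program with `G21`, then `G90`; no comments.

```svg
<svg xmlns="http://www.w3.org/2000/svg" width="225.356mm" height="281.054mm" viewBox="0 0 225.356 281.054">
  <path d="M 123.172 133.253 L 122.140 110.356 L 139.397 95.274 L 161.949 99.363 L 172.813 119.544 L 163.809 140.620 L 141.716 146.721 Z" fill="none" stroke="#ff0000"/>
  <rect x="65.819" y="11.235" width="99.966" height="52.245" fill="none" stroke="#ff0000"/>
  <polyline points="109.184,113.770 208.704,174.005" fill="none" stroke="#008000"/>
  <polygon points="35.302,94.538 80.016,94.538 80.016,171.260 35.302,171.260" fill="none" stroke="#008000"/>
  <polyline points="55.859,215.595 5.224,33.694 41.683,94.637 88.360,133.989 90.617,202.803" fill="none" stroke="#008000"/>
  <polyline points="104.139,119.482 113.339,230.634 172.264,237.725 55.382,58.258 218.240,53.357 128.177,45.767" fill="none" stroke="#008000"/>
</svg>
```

Since the viewBox matches the mm dimensions, user units are millimetres directly. The only transform is the Y-flip y_m = 281.054 − y_svg.

Shape 1 is a regular polygon drawn with `<path>`. Its stroke #ff0000 means cut at S836, F1245. After flipping Y the toolpath is (123.172,147.801) → (122.140,170.698) → (139.397,185.780) → (161.949,181.691) → (172.813,161.510) → (163.809,140.434) → (141.716,134.333) → (123.172,147.801), returning to the start.

Shape 2 is a rectangle drawn with `<rect>`. Its stroke #ff0000 means cut at S836, F1245. After flipping Y the toolpath is (65.819,269.819) → (165.785,269.819) → (165.785,217.574) → (65.819,217.574) → (65.819,269.819), returning to the start.

Shape 3 is a line segment drawn with `<polyline>`. Its stroke #008000 means engrave at S208, F3272. After flipping Y the toolpath is (109.184,167.284) → (208.704,107.049).

Shape 4 is a rectangle drawn with `<polygon>`. Its stroke #008000 means engrave at S208, F3272. After flipping Y the toolpath is (35.302,186.516) → (80.016,186.516) → (80.016,109.794) → (35.302,109.794) → (35.302,186.516), returning to the start.

Shape 5 is a open polyline drawn with `<polyline>`. Its stroke #008000 means engrave at S208, F3272. After flipping Y the toolpath is (55.859,65.459) → (5.224,247.360) → (41.683,186.417) → (88.360,147.065) → (90.617,78.251).

Shape 6 is a open polyline drawn with `<polyline>`. Its stroke #008000 means engrave at S208, F3272. After flipping Y the toolpath is (104.139,161.572) → (113.339,50.420) → (172.264,43.329) → (55.382,222.796) → (218.240,227.697) → (128.177,235.287).

G21
G90
G0 X123.172 Y147.801
M3 S836
G01 X122.140 Y170.698 F1245
G01 X139.397 Y185.780
G01 X161.949 Y181.691
G01 X172.813 Y161.510
G01 X163.809 Y140.434
G01 X141.716 Y134.333
G01 X123.172 Y147.801
M5
G0 X65.819 Y269.819
M3 S836
G01 X165.785 Y269.819 F1245
G01 X165.785 Y217.574
G01 X65.819 Y217.574
G01 X65.819 Y269.819
M5
G0 X109.184 Y167.284
M3 S208
G01 X208.704 Y107.049 F3272
M5
G0 X35.302 Y186.516
M3 S208
G01 X80.016 Y186.516 F3272
G01 X80.016 Y109.794
G01 X35.302 Y109.794
G01 X35.302 Y186.516
M5
G0 X55.859 Y65.459
M3 S208
G01 X5.224 Y247.360 F3272
G01 X41.683 Y186.417
G01 X88.360 Y147.065
G01 X90.617 Y78.251
M5
G0 X104.139 Y161.572
M3 S208
G01 X113.339 Y50.420 F3272
G01 X172.264 Y43.329
G01 X55.382 Y222.796
G01 X218.240 Y227.697
G01 X128.177 Y235.287
M5
G0 X0.000 Y0.000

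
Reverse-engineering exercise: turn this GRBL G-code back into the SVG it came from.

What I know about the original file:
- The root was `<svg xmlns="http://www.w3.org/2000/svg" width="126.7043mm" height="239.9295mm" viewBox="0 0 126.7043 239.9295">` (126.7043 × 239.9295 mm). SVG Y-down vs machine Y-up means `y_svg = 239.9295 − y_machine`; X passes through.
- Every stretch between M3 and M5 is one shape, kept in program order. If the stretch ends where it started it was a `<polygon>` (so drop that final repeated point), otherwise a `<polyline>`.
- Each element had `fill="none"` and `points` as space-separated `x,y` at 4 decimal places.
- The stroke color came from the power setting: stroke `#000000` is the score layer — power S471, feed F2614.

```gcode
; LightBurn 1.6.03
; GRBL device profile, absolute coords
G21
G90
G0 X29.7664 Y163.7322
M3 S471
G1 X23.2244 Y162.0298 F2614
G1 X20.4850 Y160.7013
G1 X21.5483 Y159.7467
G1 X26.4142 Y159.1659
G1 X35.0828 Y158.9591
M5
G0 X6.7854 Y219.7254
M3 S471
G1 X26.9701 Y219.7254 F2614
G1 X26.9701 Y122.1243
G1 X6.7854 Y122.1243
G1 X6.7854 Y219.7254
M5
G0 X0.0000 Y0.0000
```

<svg xmlns="http://www.w3.org/2000/svg" width="126.7043mm" height="239.9295mm" viewBox="0 0 126.7043 239.9295">
  <polyline points="29.7664,76.1973 23.2244,77.8997 20.4850,79.2282 21.5483,80.1828 26.4142,80.7636 35.0828,80.9704" fill="none" stroke="#000000"/>
  <polygon points="6.7854,20.2041 26.9701,20.2041 26.9701,117.8052 6.7854,117.8052" fill="none" stroke="#000000"/>
</svg>

y_svg = 239.9295 − y_m. Every run uses S471, so all elements get stroke `#000000` (score).

[1] open run; points: 29.7664,76.1973 23.2244,77.8997 20.4850,79.2282 21.5483,80.1828 26.4142,80.7636 35.0828,80.9704

[2] closed run; points: 6.7854,20.2041 26.9701,20.2041 26.9701,117.8052 6.7854,117.8052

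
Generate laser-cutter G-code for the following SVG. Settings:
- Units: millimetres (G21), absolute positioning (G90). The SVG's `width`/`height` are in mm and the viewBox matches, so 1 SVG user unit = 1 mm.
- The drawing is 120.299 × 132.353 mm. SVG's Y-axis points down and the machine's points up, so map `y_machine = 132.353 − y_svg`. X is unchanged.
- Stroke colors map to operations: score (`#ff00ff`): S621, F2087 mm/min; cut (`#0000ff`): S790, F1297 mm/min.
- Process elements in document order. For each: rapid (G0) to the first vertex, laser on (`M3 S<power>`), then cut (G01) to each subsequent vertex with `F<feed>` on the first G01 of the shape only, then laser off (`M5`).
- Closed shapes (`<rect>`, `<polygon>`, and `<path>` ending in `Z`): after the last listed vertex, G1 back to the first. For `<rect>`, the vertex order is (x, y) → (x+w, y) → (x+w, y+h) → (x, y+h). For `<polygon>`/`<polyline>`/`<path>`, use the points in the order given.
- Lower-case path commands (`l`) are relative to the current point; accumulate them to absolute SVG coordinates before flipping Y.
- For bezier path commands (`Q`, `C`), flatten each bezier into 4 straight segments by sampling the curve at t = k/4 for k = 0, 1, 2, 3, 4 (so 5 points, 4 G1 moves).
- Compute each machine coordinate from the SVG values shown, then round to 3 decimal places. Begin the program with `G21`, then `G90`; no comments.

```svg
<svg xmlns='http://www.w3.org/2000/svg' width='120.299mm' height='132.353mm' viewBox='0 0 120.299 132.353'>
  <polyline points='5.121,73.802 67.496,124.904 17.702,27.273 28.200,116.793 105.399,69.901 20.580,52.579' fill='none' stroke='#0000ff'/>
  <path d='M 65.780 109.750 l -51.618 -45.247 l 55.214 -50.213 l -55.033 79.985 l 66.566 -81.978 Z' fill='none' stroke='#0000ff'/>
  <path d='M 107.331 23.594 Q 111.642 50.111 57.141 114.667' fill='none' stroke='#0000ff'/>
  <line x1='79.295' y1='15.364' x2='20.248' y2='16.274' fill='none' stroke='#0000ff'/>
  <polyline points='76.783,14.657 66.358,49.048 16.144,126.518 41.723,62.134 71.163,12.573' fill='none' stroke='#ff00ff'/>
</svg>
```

G21
G90
G0 X5.121 Y58.551
M3 S790
G01 X67.496 Y7.449 F1297
G01 X17.702 Y105.080
G01 X28.200 Y15.560
G01 X105.399 Y62.452
G01 X20.580 Y79.774
M5
G0 X65.780 Y22.603
M3 S790
G01 X14.162 Y67.850 F1297
G01 X69.376 Y118.063
G01 X14.343 Y38.078
G01 X80.909 Y120.056
G01 X65.780 Y22.603
M5
G0 X107.331 Y108.759
M3 S790
G01 X105.811 Y93.123 F1297
G01 X96.939 Y72.732
G01 X80.716 Y47.587
G01 X57.141 Y17.686
M5
G0 X79.295 Y116.989
M3 S790
G01 X20.248 Y116.079 F1297
M5
G0 X76.783 Y117.696
M3 S621
G01 X66.358 Y83.305 F2087
G01 X16.144 Y5.835
G01 X41.723 Y70.219
G01 X71.163 Y119.780
M5

Since the viewBox matches the mm dimensions, user units are millimetres directly. The only transform is the Y-flip y_m = 132.353 − y_svg.

Shape 1 is a open polyline drawn with `<polyline>`. Its stroke #0000ff means cut at S790, F1297. After flipping Y the toolpath is (5.121,58.551) → (67.496,7.449) → (17.702,105.080) → (28.200,15.560) → (105.399,62.452) → (20.580,79.774).

Shape 2 is a closed polygon drawn with `<path>`. Its stroke #0000ff means cut at S790, F1297. After flipping Y the toolpath is (65.780,22.603) → (14.162,67.850) → (69.376,118.063) → (14.343,38.078) → (80.909,120.056) → (65.780,22.603), returning to the start.

Shape 3 is a quadratic bezier drawn with `<path>`. Its stroke #0000ff means cut at S790, F1297. After flipping Y the toolpath is (107.331,108.759) → (105.811,93.123) → (96.939,72.732) → (80.716,47.587) → (57.141,17.686).

Shape 4 is a line segment drawn with `<line>`. Its stroke #0000ff means cut at S790, F1297. After flipping Y the toolpath is (79.295,116.989) → (20.248,116.079).

Shape 5 is a open polyline drawn with `<polyline>`. Its stroke #ff00ff means score at S621, F2087. After flipping Y the toolpath is (76.783,117.696) → (66.358,83.305) → (16.144,5.835) → (41.723,70.219) → (71.163,119.780).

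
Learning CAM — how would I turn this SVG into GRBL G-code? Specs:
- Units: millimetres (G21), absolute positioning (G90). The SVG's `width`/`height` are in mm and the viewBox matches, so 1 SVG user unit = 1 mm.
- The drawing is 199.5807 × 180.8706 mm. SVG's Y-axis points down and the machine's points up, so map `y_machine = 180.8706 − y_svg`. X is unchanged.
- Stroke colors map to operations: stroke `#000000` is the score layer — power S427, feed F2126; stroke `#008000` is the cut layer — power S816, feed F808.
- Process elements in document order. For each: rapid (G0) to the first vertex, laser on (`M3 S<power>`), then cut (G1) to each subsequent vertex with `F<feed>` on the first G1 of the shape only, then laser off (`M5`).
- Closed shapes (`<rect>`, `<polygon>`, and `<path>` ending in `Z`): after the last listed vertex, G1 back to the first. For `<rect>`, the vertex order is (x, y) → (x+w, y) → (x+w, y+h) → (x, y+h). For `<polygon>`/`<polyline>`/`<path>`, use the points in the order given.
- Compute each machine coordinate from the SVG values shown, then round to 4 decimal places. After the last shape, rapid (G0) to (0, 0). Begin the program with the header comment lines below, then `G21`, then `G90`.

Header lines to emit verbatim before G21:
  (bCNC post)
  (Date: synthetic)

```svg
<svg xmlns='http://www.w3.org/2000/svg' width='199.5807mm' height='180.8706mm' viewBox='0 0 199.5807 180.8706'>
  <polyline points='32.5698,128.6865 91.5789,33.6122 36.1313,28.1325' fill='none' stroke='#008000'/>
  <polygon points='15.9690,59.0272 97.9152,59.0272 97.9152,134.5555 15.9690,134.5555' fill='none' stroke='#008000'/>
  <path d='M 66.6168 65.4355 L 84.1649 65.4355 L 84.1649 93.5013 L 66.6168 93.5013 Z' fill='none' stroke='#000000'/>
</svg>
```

1 u = 1 mm; y_m = 180.8706 − y.

[1] `<polyline>` open polyline, #008000→cut S816 F808: (32.5698,52.1841) → (91.5789,147.2584) → (36.1313,152.7381)

[2] `<polygon>` rectangle, #008000→cut S816 F808: (15.9690,121.8434) → (97.9152,121.8434) → (97.9152,46.3151) → (15.9690,46.3151) → (15.9690,121.8434) (closed)

[3] `<path>` rectangle, #000000→score S427 F2126: (66.6168,115.4351) → (84.1649,115.4351) → (84.1649,87.3693) → (66.6168,87.3693) → (66.6168,115.4351) (closed)

(bCNC post)
(Date: synthetic)
G21
G90
G0 X32.5698 Y52.1841
M3 S816
G1 X91.5789 Y147.2584 F808
G1 X36.1313 Y152.7381
M5
G0 X15.9690 Y121.8434
M3 S816
G1 X97.9152 Y121.8434 F808
G1 X97.9152 Y46.3151
G1 X15.9690 Y46.3151
G1 X15.9690 Y121.8434
M5
G0 X66.6168 Y115.4351
M3 S427
G1 X84.1649 Y115.4351 F2126
G1 X84.1649 Y87.3693
G1 X66.6168 Y87.3693
G1 X66.6168 Y115.4351
M5
G0 X0.0000 Y0.0000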